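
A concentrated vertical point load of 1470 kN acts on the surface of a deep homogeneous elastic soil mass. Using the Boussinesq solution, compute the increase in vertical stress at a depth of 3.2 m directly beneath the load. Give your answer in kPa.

Boussinesq vertical stress below a point load on an elastic half-space:
Δσ_z = 3P/(2πz²) · [1 + (r/z)²]^(−5/2)
r/z = 0/3.2 = 0; [1+(r/z)²]^(−5/2) = 1.
Δσ_z = 3×1470/(2π×3.2²) × 1 = 68.542 × 1 = 68.54 kPa

Δσ_z ≈ 68.5 kPa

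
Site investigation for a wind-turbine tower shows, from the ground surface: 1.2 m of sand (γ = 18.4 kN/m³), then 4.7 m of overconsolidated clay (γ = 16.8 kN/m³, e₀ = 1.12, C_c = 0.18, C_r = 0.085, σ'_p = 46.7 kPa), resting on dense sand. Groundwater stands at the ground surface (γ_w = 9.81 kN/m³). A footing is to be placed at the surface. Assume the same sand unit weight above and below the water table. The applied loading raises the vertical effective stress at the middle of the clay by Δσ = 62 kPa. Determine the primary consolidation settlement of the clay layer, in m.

S_c ≈ 0.157 m

Mid-depth of clay below the ground surface: z = 1.2 + 4.7/2 = 3.55 m.
Total vertical stress at mid-clay: σ_v = 18.4×1.2 + 16.8×2.35 = 61.56 kPa.
Pore pressure: u = 9.81×(3.55 − 0) = 34.825 kPa.
Initial effective stress: σ'_0 = σ_v − u = 61.56 − 34.825 = 26.735 kPa.
Final effective stress: σ'_f = 26.735 + 62 = 88.735 kPa.
σ'_f = 88.735 > σ'_p = 46.7 kPa, so the stress path crosses the preconsolidation pressure — recompression up to σ'_p, then virgin compression beyond:
S_c = H/(1+e₀)·[C_r·log₁₀(σ'_p/σ'_0) + C_c·log₁₀(σ'_f/σ'_p)]
    = 4.7/2.12 × [0.085×log₁₀(46.7/26.735) + 0.18×log₁₀(88.735/46.7)]
    = 2.217 × [0.02059 + 0.05018] = 0.1569 m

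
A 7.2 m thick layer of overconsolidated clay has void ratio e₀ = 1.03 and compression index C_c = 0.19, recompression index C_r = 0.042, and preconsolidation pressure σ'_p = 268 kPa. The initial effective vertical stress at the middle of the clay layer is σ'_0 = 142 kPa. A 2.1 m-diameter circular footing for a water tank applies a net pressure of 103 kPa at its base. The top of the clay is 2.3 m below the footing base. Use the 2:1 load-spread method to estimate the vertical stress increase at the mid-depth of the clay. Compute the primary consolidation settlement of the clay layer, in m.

S_c ≈ 0.00316 m

Mid-depth of clay below the footing base: z = 2.3 + 7.2/2 = 5.9 m.
Stress increase at mid-clay by the 2:1 spreading method:
Δσ ≈ qD²/(D+z)² = 103×2.1²/(2.1+5.9)² = 7.0973 kPa
Final effective stress: σ'_f = 142 + 7.0973 = 149.1 kPa.
σ'_f = 149.1 ≤ σ'_p = 268 kPa, so the clay remains overconsolidated and only the recompression index applies:
S_c = C_r·H/(1+e₀)·log₁₀(σ'_f/σ'_0) = 0.042×7.2/2.03×log₁₀(149.1/142)
    = 0.14897 × 0.021189 = 0.003156 m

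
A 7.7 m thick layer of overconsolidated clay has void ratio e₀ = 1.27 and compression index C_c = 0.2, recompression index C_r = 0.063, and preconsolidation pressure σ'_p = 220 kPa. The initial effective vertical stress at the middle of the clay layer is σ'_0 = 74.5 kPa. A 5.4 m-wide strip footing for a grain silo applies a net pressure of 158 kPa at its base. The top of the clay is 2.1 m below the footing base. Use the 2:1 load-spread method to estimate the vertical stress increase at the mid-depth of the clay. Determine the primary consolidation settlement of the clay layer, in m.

S_c ≈ 0.0647 m

Mid-depth of clay below the footing base: z = 2.1 + 7.7/2 = 5.95 m.
Stress increase at mid-clay by the 2:1 spreading method:
Δσ = qB/(B+z) = 158×5.4/(5.4+5.95) = 75.172 kPa
Final effective stress: σ'_f = 74.5 + 75.172 = 149.67 kPa.
σ'_f = 149.67 ≤ σ'_p = 220 kPa, so the clay remains overconsolidated and only the recompression index applies:
S_c = C_r·H/(1+e₀)·log₁₀(σ'_f/σ'_0) = 0.063×7.7/2.27×log₁₀(149.67/74.5)
    = 0.2137 × 0.30298 = 0.06475 m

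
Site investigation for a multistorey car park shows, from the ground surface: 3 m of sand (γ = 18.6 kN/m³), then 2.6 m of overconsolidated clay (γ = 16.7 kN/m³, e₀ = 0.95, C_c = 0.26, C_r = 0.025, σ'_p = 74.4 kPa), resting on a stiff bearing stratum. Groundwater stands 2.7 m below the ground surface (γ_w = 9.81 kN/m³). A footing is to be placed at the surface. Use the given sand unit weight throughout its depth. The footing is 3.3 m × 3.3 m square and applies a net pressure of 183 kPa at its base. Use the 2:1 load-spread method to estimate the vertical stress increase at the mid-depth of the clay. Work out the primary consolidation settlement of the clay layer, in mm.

S_c ≈ 41.6 mm

Mid-depth of clay below the ground surface: z = 3 + 2.6/2 = 4.3 m.
Total vertical stress at mid-clay: σ_v = 18.6×3 + 16.7×1.3 = 77.51 kPa.
Pore pressure: u = 9.81×(4.3 − 2.7) = 15.696 kPa.
Initial effective stress: σ'_0 = σ_v − u = 77.51 − 15.696 = 61.814 kPa.
Stress increase at mid-clay by the 2:1 spreading method:
Δσ = qBL/((B+z)(L+z)) = 183×3.3×3.3/((3.3+4.3)(3.3+4.3)) = 34.503 kPa
Final effective stress: σ'_f = 61.814 + 34.503 = 96.317 kPa.
σ'_f = 96.317 > σ'_p = 74.4 kPa, so the stress path crosses the preconsolidation pressure — recompression up to σ'_p, then virgin compression beyond:
S_c = H/(1+e₀)·[C_r·log₁₀(σ'_p/σ'_0) + C_c·log₁₀(σ'_f/σ'_p)]
    = 2.6/1.95 × [0.025×log₁₀(74.4/61.814) + 0.26×log₁₀(96.317/74.4)]
    = 1.3333 × [0.0020122 + 0.029154] = 0.04155 m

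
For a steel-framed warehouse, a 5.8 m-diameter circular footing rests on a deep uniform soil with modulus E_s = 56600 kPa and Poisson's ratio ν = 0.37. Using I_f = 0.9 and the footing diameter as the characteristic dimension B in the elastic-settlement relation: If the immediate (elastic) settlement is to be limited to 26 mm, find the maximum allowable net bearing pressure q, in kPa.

S_e = q·B·(1−ν²)/E_s · I_f  ⇒  q = S_e·E_s / (B·(1−ν²)·I_f).
q = 0.026 × 56600 / (5.8 × 0.8631 × 0.9) = 326.6 kPa

q ≈ 327 kPa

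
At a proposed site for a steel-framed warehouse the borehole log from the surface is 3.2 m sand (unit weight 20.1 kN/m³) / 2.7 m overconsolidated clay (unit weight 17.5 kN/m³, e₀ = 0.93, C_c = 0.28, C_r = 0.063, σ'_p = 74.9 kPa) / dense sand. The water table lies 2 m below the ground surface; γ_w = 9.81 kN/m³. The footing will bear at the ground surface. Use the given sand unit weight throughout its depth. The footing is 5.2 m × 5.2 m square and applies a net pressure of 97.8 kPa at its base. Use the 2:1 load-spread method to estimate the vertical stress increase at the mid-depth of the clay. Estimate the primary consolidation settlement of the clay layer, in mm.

S_c ≈ 39.3 mm

Mid-depth of clay below the ground surface: z = 3.2 + 2.7/2 = 4.55 m.
Total vertical stress at mid-clay: σ_v = 20.1×3.2 + 17.5×1.35 = 87.945 kPa.
Pore pressure: u = 9.81×(4.55 − 2) = 25.015 kPa.
Initial effective stress: σ'_0 = σ_v − u = 87.945 − 25.015 = 62.93 kPa.
Stress increase at mid-clay by the 2:1 spreading method:
Δσ = qBL/((B+z)(L+z)) = 97.8×5.2×5.2/((5.2+4.55)(5.2+4.55)) = 27.819 kPa
Final effective stress: σ'_f = 62.93 + 27.819 = 90.749 kPa.
σ'_f = 90.749 > σ'_p = 74.9 kPa, so the stress path crosses the preconsolidation pressure — recompression up to σ'_p, then virgin compression beyond:
S_c = H/(1+e₀)·[C_r·log₁₀(σ'_p/σ'_0) + C_c·log₁₀(σ'_f/σ'_p)]
    = 2.7/1.93 × [0.063×log₁₀(74.9/62.93) + 0.28×log₁₀(90.749/74.9)]
    = 1.399 × [0.0047643 + 0.023341] = 0.03932 m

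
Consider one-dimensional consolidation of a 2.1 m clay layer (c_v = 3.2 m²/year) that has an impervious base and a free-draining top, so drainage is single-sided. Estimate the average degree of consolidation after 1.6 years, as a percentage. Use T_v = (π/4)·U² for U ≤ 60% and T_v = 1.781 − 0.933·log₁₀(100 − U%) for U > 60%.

U ≈ 95.4 %

Drainage path length: H_d = H = 2.1 m (single drainage).
T_v = c_v·t/H_d² = 3.2×1.6/2.1² = 1.161.
T_v = 1.161 corresponds to the U > 60% branch:
U = 1 − 10^((1.781 − T_v)/0.933)/100 = 0.9538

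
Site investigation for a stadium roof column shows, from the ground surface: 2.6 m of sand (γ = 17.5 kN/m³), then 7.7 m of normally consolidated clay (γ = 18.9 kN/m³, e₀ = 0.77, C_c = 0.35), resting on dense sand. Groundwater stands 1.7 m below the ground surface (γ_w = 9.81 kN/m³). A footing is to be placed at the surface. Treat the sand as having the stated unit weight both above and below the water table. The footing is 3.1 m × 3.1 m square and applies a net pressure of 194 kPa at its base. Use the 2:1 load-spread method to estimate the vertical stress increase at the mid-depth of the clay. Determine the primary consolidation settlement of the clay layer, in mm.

Mid-depth of clay below the ground surface: z = 2.6 + 7.7/2 = 6.45 m.
Total vertical stress at mid-clay: σ_v = 17.5×2.6 + 18.9×3.85 = 118.27 kPa.
Pore pressure: u = 9.81×(6.45 − 1.7) = 46.598 kPa.
Initial effective stress: σ'_0 = σ_v − u = 118.27 − 46.598 = 71.672 kPa.
Stress increase at mid-clay by the 2:1 spreading method:
Δσ = qBL/((B+z)(L+z)) = 194×3.1×3.1/((3.1+6.45)(3.1+6.45)) = 20.442 kPa
Final effective stress: σ'_f = σ'_0 + Δσ = 71.672 + 20.442 = 92.114 kPa.
Normally consolidated clay, so the full stress increment lies on the virgin compression line:
S_c = C_c·H/(1+e₀)·log₁₀(σ'_f/σ'_0) = 0.35×7.7/(1+0.77)×log₁₀(92.114/71.672)
    = 1.5226 × 0.10898 = 0.1659 m

S_c ≈ 166 mm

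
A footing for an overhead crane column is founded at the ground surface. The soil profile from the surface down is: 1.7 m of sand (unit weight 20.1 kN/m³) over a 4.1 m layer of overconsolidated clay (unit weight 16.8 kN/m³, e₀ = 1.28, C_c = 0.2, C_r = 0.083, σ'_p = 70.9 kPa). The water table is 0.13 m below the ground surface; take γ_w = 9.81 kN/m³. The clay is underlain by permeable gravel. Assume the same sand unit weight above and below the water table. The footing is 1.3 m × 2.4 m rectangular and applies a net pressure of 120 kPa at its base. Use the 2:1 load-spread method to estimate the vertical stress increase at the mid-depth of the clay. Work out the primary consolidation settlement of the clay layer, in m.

S_c ≈ 0.0201 m

Mid-depth of clay below the ground surface: z = 1.7 + 4.1/2 = 3.75 m.
Total vertical stress at mid-clay: σ_v = 20.1×1.7 + 16.8×2.05 = 68.61 kPa.
Pore pressure: u = 9.81×(3.75 − 0.13) = 35.512 kPa.
Initial effective stress: σ'_0 = σ_v − u = 68.61 − 35.512 = 33.098 kPa.
Stress increase at mid-clay by the 2:1 spreading method:
Δσ = qBL/((B+z)(L+z)) = 120×1.3×2.4/((1.3+3.75)(2.4+3.75)) = 12.055 kPa
Final effective stress: σ'_f = 33.098 + 12.055 = 45.153 kPa.
σ'_f = 45.153 ≤ σ'_p = 70.9 kPa, so the clay remains overconsolidated and only the recompression index applies:
S_c = C_r·H/(1+e₀)·log₁₀(σ'_f/σ'_0) = 0.083×4.1/2.28×log₁₀(45.153/33.098)
    = 0.14925 × 0.13488 = 0.02013 m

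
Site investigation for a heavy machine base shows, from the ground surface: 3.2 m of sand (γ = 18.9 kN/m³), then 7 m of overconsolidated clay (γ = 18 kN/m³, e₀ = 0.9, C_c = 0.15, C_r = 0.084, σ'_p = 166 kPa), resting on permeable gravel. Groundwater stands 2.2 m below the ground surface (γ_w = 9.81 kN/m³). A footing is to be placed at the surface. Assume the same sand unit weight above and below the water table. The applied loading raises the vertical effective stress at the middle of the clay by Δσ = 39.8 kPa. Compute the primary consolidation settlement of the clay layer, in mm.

Mid-depth of clay below the ground surface: z = 3.2 + 7/2 = 6.7 m.
Total vertical stress at mid-clay: σ_v = 18.9×3.2 + 18×3.5 = 123.48 kPa.
Pore pressure: u = 9.81×(6.7 − 2.2) = 44.145 kPa.
Initial effective stress: σ'_0 = σ_v − u = 123.48 − 44.145 = 79.335 kPa.
Final effective stress: σ'_f = 79.335 + 39.8 = 119.13 kPa.
σ'_f = 119.13 ≤ σ'_p = 166 kPa, so the clay remains overconsolidated and only the recompression index applies:
S_c = C_r·H/(1+e₀)·log₁₀(σ'_f/σ'_0) = 0.084×7/1.9×log₁₀(119.13/79.335)
    = 0.30947 × 0.17656 = 0.05464 m

S_c ≈ 54.6 mm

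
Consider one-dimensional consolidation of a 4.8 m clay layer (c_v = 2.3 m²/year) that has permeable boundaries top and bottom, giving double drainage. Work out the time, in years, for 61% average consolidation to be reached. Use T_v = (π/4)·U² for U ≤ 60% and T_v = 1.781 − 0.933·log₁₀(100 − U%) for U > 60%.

Drainage path length: H_d = H/2 = 2.4 m (double drainage).
U > 60%: T_v = 1.781 − 0.933·log₁₀(100 − 61) = 0.29654.
t = T_v·H_d²/c_v = 0.29654×2.4²/2.3 = 0.7426 years.

t ≈ 0.743 years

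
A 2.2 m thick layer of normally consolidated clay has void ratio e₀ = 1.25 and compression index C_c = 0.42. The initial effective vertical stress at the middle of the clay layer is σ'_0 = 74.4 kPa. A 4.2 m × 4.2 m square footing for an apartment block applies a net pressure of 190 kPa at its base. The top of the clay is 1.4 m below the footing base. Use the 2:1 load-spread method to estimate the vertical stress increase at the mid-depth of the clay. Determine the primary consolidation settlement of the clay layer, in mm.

S_c ≈ 124 mm

Mid-depth of clay below the footing base: z = 1.4 + 2.2/2 = 2.5 m.
Stress increase at mid-clay by the 2:1 spreading method:
Δσ = qBL/((B+z)(L+z)) = 190×4.2×4.2/((4.2+2.5)(4.2+2.5)) = 74.663 kPa
Final effective stress: σ'_f = σ'_0 + Δσ = 74.4 + 74.663 = 149.06 kPa.
Normally consolidated clay, so the full stress increment lies on the virgin compression line:
S_c = C_c·H/(1+e₀)·log₁₀(σ'_f/σ'_0) = 0.42×2.2/(1+1.25)×log₁₀(149.06/74.4)
    = 0.41067 × 0.30179 = 0.1239 m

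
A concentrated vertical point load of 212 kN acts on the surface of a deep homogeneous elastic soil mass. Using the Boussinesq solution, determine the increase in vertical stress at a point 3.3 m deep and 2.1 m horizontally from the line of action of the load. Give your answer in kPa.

Δσ_z ≈ 3.97 kPa

Boussinesq vertical stress below a point load on an elastic half-space:
Δσ_z = 3P/(2πz²) · [1 + (r/z)²]^(−5/2)
r/z = 2.1/3.3 = 0.63636; [1+(r/z)²]^(−5/2) = 0.42741.
Δσ_z = 3×212/(2π×3.3²) × 0.42741 = 9.295 × 0.42741 = 3.973 kPa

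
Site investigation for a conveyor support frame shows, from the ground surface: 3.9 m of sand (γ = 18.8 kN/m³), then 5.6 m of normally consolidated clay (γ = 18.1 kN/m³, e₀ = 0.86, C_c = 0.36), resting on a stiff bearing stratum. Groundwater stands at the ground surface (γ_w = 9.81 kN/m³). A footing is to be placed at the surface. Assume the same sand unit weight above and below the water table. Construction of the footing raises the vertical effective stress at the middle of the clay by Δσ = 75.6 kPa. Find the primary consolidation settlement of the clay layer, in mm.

S_c ≈ 392 mm

Mid-depth of clay below the ground surface: z = 3.9 + 5.6/2 = 6.7 m.
Total vertical stress at mid-clay: σ_v = 18.8×3.9 + 18.1×2.8 = 124 kPa.
Pore pressure: u = 9.81×(6.7 − 0) = 65.727 kPa.
Initial effective stress: σ'_0 = σ_v − u = 124 − 65.727 = 58.273 kPa.
Final effective stress: σ'_f = σ'_0 + Δσ = 58.273 + 75.6 = 133.87 kPa.
Normally consolidated clay, so the full stress increment lies on the virgin compression line:
S_c = C_c·H/(1+e₀)·log₁₀(σ'_f/σ'_0) = 0.36×5.6/(1+0.86)×log₁₀(133.87/58.273)
    = 1.0839 × 0.36122 = 0.3915 m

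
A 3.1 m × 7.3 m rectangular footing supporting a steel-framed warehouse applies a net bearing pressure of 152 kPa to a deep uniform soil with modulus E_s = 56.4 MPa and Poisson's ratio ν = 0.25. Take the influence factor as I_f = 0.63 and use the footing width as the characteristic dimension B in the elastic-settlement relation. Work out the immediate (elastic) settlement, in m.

Immediate (elastic) settlement: S_e = q·B·(1−ν²)/E_s · I_f.
E_s = 56.4 MPa = 56400 kPa.
S_e = 152 × 3.1 × (1 − 0.25²) / 56400 × 0.63
    = 152 × 3.1 × 0.9375 / 56400 × 0.63
    = 0.004934 m

S_e ≈ 0.00493 m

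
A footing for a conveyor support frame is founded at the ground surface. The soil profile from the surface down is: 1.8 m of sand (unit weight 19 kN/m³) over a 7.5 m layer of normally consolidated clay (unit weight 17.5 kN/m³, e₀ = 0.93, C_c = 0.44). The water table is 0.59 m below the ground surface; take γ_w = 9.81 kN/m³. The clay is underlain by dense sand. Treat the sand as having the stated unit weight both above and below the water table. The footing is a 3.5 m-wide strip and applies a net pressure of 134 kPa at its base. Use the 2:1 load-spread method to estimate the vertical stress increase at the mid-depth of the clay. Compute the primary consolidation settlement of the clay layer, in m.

S_c ≈ 0.519 m

Mid-depth of clay below the ground surface: z = 1.8 + 7.5/2 = 5.55 m.
Total vertical stress at mid-clay: σ_v = 19×1.8 + 17.5×3.75 = 99.825 kPa.
Pore pressure: u = 9.81×(5.55 − 0.59) = 48.658 kPa.
Initial effective stress: σ'_0 = σ_v − u = 99.825 − 48.658 = 51.167 kPa.
Stress increase at mid-clay by the 2:1 spreading method:
Δσ = qB/(B+z) = 134×3.5/(3.5+5.55) = 51.823 kPa
Final effective stress: σ'_f = σ'_0 + Δσ = 51.167 + 51.823 = 102.99 kPa.
Normally consolidated clay, so the full stress increment lies on the virgin compression line:
S_c = C_c·H/(1+e₀)·log₁₀(σ'_f/σ'_0) = 0.44×7.5/(1+0.93)×log₁₀(102.99/51.167)
    = 1.7098 × 0.30381 = 0.5195 m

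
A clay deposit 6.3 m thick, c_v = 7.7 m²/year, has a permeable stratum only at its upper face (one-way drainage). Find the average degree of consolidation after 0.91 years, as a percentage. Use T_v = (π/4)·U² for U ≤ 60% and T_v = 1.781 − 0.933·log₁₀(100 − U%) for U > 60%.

Drainage path length: H_d = H = 6.3 m (single drainage).
T_v = c_v·t/H_d² = 7.7×0.91/6.3² = 0.17654.
T_v = 0.17654 corresponds to the U ≤ 60% branch:
U = √(4T_v/π) = 0.4741

U ≈ 47.4 %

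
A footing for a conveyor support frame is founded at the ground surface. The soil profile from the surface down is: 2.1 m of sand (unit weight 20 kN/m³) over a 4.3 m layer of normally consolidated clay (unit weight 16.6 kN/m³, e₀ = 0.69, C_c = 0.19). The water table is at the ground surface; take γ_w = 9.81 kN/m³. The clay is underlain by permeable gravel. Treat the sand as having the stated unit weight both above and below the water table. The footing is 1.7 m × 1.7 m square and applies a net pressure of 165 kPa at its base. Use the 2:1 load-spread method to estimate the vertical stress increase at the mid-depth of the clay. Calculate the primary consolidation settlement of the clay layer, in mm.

S_c ≈ 66.7 mm

Mid-depth of clay below the ground surface: z = 2.1 + 4.3/2 = 4.25 m.
Total vertical stress at mid-clay: σ_v = 20×2.1 + 16.6×2.15 = 77.69 kPa.
Pore pressure: u = 9.81×(4.25 − 0) = 41.693 kPa.
Initial effective stress: σ'_0 = σ_v − u = 77.69 − 41.693 = 35.997 kPa.
Stress increase at mid-clay by the 2:1 spreading method:
Δσ = qBL/((B+z)(L+z)) = 165×1.7×1.7/((1.7+4.25)(1.7+4.25)) = 13.469 kPa
Final effective stress: σ'_f = σ'_0 + Δσ = 35.997 + 13.469 = 49.466 kPa.
Normally consolidated clay, so the full stress increment lies on the virgin compression line:
S_c = C_c·H/(1+e₀)·log₁₀(σ'_f/σ'_0) = 0.19×4.3/(1+0.69)×log₁₀(49.466/35.997)
    = 0.48343 × 0.13804 = 0.06673 m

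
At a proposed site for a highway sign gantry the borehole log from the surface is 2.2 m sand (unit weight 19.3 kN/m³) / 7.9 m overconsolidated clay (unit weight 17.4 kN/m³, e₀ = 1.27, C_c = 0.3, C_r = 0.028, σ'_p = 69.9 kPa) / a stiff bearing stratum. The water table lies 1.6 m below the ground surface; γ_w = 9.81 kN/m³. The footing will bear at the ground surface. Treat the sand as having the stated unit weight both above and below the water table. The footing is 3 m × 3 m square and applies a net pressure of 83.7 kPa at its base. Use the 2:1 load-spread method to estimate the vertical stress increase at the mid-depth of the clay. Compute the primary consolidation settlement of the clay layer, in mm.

Mid-depth of clay below the ground surface: z = 2.2 + 7.9/2 = 6.15 m.
Total vertical stress at mid-clay: σ_v = 19.3×2.2 + 17.4×3.95 = 111.19 kPa.
Pore pressure: u = 9.81×(6.15 − 1.6) = 44.636 kPa.
Initial effective stress: σ'_0 = σ_v − u = 111.19 − 44.636 = 66.554 kPa.
Stress increase at mid-clay by the 2:1 spreading method:
Δσ = qBL/((B+z)(L+z)) = 83.7×3×3/((3+6.15)(3+6.15)) = 8.9976 kPa
Final effective stress: σ'_f = 66.554 + 8.9976 = 75.552 kPa.
σ'_f = 75.552 > σ'_p = 69.9 kPa, so the stress path crosses the preconsolidation pressure — recompression up to σ'_p, then virgin compression beyond:
S_c = H/(1+e₀)·[C_r·log₁₀(σ'_p/σ'_0) + C_c·log₁₀(σ'_f/σ'_p)]
    = 7.9/2.27 × [0.028×log₁₀(69.9/66.554) + 0.3×log₁₀(75.552/69.9)]
    = 3.4802 × [0.00059648 + 0.010131] = 0.03733 m

S_c ≈ 37.3 mm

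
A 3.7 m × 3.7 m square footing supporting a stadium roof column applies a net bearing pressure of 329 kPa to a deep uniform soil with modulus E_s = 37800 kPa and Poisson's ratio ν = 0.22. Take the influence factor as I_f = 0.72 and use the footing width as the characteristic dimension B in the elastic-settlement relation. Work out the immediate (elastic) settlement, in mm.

Immediate (elastic) settlement: S_e = q·B·(1−ν²)/E_s · I_f.
S_e = 329 × 3.7 × (1 − 0.22²) / 37800 × 0.72
    = 329 × 3.7 × 0.9516 / 37800 × 0.72
    = 0.02206 m = 22.06 mm

S_e ≈ 22.1 mm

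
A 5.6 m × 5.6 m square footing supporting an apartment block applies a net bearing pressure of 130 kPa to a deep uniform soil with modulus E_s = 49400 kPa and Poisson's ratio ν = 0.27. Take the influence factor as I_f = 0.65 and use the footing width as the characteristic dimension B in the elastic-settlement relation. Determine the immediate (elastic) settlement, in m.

S_e ≈ 0.00888 m

Immediate (elastic) settlement: S_e = q·B·(1−ν²)/E_s · I_f.
S_e = 130 × 5.6 × (1 − 0.27²) / 49400 × 0.65
    = 130 × 5.6 × 0.9271 / 49400 × 0.65
    = 0.008881 m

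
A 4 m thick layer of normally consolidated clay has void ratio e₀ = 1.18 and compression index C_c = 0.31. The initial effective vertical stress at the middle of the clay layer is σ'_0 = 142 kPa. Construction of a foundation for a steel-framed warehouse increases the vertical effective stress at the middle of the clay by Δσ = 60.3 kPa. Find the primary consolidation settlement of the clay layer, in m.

S_c ≈ 0.0874 m

Final effective stress: σ'_f = σ'_0 + Δσ = 142 + 60.3 = 202.3 kPa.
Normally consolidated clay, so the full stress increment lies on the virgin compression line:
S_c = C_c·H/(1+e₀)·log₁₀(σ'_f/σ'_0) = 0.31×4/(1+1.18)×log₁₀(202.3/142)
    = 0.56881 × 0.15371 = 0.08743 m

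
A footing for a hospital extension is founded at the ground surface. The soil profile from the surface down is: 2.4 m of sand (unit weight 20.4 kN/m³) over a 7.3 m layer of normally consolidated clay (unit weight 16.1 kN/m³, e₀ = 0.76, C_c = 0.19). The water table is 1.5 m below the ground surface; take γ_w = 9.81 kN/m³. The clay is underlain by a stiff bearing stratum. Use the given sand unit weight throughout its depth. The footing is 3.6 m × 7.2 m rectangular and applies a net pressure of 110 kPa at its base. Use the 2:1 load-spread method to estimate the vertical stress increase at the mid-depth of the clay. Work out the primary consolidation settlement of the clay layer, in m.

Mid-depth of clay below the ground surface: z = 2.4 + 7.3/2 = 6.05 m.
Total vertical stress at mid-clay: σ_v = 20.4×2.4 + 16.1×3.65 = 107.72 kPa.
Pore pressure: u = 9.81×(6.05 − 1.5) = 44.636 kPa.
Initial effective stress: σ'_0 = σ_v − u = 107.72 − 44.636 = 63.084 kPa.
Stress increase at mid-clay by the 2:1 spreading method:
Δσ = qBL/((B+z)(L+z)) = 110×3.6×7.2/((3.6+6.05)(7.2+6.05)) = 22.299 kPa
Final effective stress: σ'_f = σ'_0 + Δσ = 63.084 + 22.299 = 85.383 kPa.
Normally consolidated clay, so the full stress increment lies on the virgin compression line:
S_c = C_c·H/(1+e₀)·log₁₀(σ'_f/σ'_0) = 0.19×7.3/(1+0.76)×log₁₀(85.383/63.084)
    = 0.78807 × 0.13145 = 0.1036 m

S_c ≈ 0.104 m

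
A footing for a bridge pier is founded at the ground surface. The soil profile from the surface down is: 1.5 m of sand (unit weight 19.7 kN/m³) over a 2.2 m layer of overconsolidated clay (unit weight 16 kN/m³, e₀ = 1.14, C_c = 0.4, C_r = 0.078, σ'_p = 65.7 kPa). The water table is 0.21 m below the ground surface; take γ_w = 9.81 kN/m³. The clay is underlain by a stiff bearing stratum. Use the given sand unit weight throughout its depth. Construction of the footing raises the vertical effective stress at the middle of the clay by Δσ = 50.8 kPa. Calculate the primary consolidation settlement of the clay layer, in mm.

Mid-depth of clay below the ground surface: z = 1.5 + 2.2/2 = 2.6 m.
Total vertical stress at mid-clay: σ_v = 19.7×1.5 + 16×1.1 = 47.15 kPa.
Pore pressure: u = 9.81×(2.6 − 0.21) = 23.446 kPa.
Initial effective stress: σ'_0 = σ_v − u = 47.15 − 23.446 = 23.704 kPa.
Final effective stress: σ'_f = 23.704 + 50.8 = 74.504 kPa.
σ'_f = 74.504 > σ'_p = 65.7 kPa, so the stress path crosses the preconsolidation pressure — recompression up to σ'_p, then virgin compression beyond:
S_c = H/(1+e₀)·[C_r·log₁₀(σ'_p/σ'_0) + C_c·log₁₀(σ'_f/σ'_p)]
    = 2.2/2.14 × [0.078×log₁₀(65.7/23.704) + 0.4×log₁₀(74.504/65.7)]
    = 1.028 × [0.034534 + 0.021846] = 0.05796 m

S_c ≈ 58 mm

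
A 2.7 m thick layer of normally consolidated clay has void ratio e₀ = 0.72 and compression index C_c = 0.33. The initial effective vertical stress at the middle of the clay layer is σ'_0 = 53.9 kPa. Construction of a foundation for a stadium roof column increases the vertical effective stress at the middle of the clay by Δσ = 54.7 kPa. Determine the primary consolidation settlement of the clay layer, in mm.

S_c ≈ 158 mm

Final effective stress: σ'_f = σ'_0 + Δσ = 53.9 + 54.7 = 108.6 kPa.
Normally consolidated clay, so the full stress increment lies on the virgin compression line:
S_c = C_c·H/(1+e₀)·log₁₀(σ'_f/σ'_0) = 0.33×2.7/(1+0.72)×log₁₀(108.6/53.9)
    = 0.51802 × 0.30424 = 0.1576 m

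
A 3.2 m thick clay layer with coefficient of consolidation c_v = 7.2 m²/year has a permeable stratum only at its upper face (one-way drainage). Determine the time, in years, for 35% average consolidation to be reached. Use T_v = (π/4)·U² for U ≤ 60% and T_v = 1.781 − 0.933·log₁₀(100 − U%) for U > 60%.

Drainage path length: H_d = H = 3.2 m (single drainage).
U ≤ 60%: T_v = (π/4)·U² = (π/4)×0.35² = 0.096211.
t = T_v·H_d²/c_v = 0.096211×3.2²/7.2 = 0.1368 years.

t ≈ 0.137 years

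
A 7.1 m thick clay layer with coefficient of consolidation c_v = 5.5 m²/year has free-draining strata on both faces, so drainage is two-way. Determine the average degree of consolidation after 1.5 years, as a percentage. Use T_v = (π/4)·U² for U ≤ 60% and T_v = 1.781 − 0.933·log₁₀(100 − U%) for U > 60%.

U ≈ 83.9 %

Drainage path length: H_d = H/2 = 3.55 m (double drainage).
T_v = c_v·t/H_d² = 5.5×1.5/3.55² = 0.65463.
T_v = 0.65463 corresponds to the U > 60% branch:
U = 1 − 10^((1.781 − T_v)/0.933)/100 = 0.8388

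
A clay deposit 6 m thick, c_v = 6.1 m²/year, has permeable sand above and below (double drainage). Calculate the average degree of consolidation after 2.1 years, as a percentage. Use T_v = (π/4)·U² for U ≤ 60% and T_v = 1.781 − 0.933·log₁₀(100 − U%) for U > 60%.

U ≈ 97.6 %

Drainage path length: H_d = H/2 = 3 m (double drainage).
T_v = c_v·t/H_d² = 6.1×2.1/3² = 1.4233.
T_v = 1.4233 corresponds to the U > 60% branch:
U = 1 − 10^((1.781 − T_v)/0.933)/100 = 0.9758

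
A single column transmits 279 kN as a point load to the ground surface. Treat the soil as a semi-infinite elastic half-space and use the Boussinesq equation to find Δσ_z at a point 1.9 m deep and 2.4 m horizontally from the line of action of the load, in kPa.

Boussinesq vertical stress below a point load on an elastic half-space:
Δσ_z = 3P/(2πz²) · [1 + (r/z)²]^(−5/2)
r/z = 2.4/1.9 = 1.2632; [1+(r/z)²]^(−5/2) = 0.092134.
Δσ_z = 3×279/(2π×1.9²) × 0.092134 = 36.901 × 0.092134 = 3.4 kPa

Δσ_z ≈ 3.4 kPa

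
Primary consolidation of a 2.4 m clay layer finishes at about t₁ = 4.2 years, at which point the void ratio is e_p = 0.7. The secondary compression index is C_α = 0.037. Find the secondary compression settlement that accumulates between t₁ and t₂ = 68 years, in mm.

S_s ≈ 63.2 mm

Secondary compression: S_s = C_α·H/(1+e_p)·log₁₀(t₂/t₁)
S_s = 0.037×2.4/(1+0.7)×log₁₀(68/4.2)
    = 0.05224 × 1.209 = 0.06317 m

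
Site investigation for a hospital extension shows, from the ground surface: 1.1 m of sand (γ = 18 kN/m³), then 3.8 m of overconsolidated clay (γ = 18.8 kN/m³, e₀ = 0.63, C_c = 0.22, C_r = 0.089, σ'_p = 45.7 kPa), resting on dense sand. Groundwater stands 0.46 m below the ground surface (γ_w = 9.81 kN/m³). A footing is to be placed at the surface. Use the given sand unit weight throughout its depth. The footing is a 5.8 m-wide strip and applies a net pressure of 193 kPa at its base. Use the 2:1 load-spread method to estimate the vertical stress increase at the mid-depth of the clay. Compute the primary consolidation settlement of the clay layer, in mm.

S_c ≈ 312 mm

Mid-depth of clay below the ground surface: z = 1.1 + 3.8/2 = 3 m.
Total vertical stress at mid-clay: σ_v = 18×1.1 + 18.8×1.9 = 55.52 kPa.
Pore pressure: u = 9.81×(3 − 0.46) = 24.917 kPa.
Initial effective stress: σ'_0 = σ_v − u = 55.52 − 24.917 = 30.603 kPa.
Stress increase at mid-clay by the 2:1 spreading method:
Δσ = qB/(B+z) = 193×5.8/(5.8+3) = 127.2 kPa
Final effective stress: σ'_f = 30.603 + 127.2 = 157.8 kPa.
σ'_f = 157.8 > σ'_p = 45.7 kPa, so the stress path crosses the preconsolidation pressure — recompression up to σ'_p, then virgin compression beyond:
S_c = H/(1+e₀)·[C_r·log₁₀(σ'_p/σ'_0) + C_c·log₁₀(σ'_f/σ'_p)]
    = 3.8/1.63 × [0.089×log₁₀(45.7/30.603) + 0.22×log₁₀(157.8/45.7)]
    = 2.3313 × [0.0155 + 0.1184] = 0.3122 m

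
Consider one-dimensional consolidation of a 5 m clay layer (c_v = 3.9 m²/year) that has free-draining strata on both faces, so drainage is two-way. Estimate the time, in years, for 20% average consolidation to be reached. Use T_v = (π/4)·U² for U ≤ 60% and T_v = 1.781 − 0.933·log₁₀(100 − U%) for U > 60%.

Drainage path length: H_d = H/2 = 2.5 m (double drainage).
U ≤ 60%: T_v = (π/4)·U² = (π/4)×0.2² = 0.031416.
t = T_v·H_d²/c_v = 0.031416×2.5²/3.9 = 0.05035 years.

t ≈ 0.0503 years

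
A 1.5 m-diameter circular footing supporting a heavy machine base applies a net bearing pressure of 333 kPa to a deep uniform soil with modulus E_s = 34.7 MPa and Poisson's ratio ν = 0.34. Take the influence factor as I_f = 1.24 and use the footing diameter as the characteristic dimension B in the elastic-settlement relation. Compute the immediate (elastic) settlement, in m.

Immediate (elastic) settlement: S_e = q·B·(1−ν²)/E_s · I_f.
E_s = 34.7 MPa = 34700 kPa.
S_e = 333 × 1.5 × (1 − 0.34²) / 34700 × 1.24
    = 333 × 1.5 × 0.8844 / 34700 × 1.24
    = 0.01579 m

S_e ≈ 0.0158 m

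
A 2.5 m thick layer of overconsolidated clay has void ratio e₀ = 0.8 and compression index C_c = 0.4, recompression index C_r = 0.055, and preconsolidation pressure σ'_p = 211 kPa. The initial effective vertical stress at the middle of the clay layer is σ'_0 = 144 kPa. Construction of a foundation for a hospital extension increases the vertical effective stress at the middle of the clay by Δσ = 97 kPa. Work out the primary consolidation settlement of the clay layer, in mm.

S_c ≈ 44.7 mm

Final effective stress: σ'_f = 144 + 97 = 241 kPa.
σ'_f = 241 > σ'_p = 211 kPa, so the stress path crosses the preconsolidation pressure — recompression up to σ'_p, then virgin compression beyond:
S_c = H/(1+e₀)·[C_r·log₁₀(σ'_p/σ'_0) + C_c·log₁₀(σ'_f/σ'_p)]
    = 2.5/1.8 × [0.055×log₁₀(211/144) + 0.4×log₁₀(241/211)]
    = 1.3889 × [0.0091256 + 0.023094] = 0.04475 m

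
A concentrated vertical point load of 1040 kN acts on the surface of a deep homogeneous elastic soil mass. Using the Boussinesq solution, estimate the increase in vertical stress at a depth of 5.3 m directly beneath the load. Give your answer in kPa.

Boussinesq vertical stress below a point load on an elastic half-space:
Δσ_z = 3P/(2πz²) · [1 + (r/z)²]^(−5/2)
r/z = 0/5.3 = 0; [1+(r/z)²]^(−5/2) = 1.
Δσ_z = 3×1040/(2π×5.3²) × 1 = 17.678 × 1 = 17.68 kPa

Δσ_z ≈ 17.7 kPa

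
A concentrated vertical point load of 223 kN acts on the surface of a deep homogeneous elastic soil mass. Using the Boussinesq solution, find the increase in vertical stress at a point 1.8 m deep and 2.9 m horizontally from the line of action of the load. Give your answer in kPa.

Boussinesq vertical stress below a point load on an elastic half-space:
Δσ_z = 3P/(2πz²) · [1 + (r/z)²]^(−5/2)
r/z = 2.9/1.8 = 1.6111; [1+(r/z)²]^(−5/2) = 0.040789.
Δσ_z = 3×223/(2π×1.8²) × 0.040789 = 32.863 × 0.040789 = 1.34 kPa

Δσ_z ≈ 1.34 kPa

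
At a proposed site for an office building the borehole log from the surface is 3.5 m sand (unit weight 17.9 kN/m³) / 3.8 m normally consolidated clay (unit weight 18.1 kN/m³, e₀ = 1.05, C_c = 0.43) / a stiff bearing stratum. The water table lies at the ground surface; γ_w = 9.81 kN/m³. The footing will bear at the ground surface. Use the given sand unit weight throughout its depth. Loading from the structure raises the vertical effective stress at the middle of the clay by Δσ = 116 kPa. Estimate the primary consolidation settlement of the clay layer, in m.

Mid-depth of clay below the ground surface: z = 3.5 + 3.8/2 = 5.4 m.
Total vertical stress at mid-clay: σ_v = 17.9×3.5 + 18.1×1.9 = 97.04 kPa.
Pore pressure: u = 9.81×(5.4 − 0) = 52.974 kPa.
Initial effective stress: σ'_0 = σ_v − u = 97.04 − 52.974 = 44.066 kPa.
Final effective stress: σ'_f = σ'_0 + Δσ = 44.066 + 116 = 160.07 kPa.
Normally consolidated clay, so the full stress increment lies on the virgin compression line:
S_c = C_c·H/(1+e₀)·log₁₀(σ'_f/σ'_0) = 0.43×3.8/(1+1.05)×log₁₀(160.07/44.066)
    = 0.79707 × 0.56021 = 0.4465 m

S_c ≈ 0.447 m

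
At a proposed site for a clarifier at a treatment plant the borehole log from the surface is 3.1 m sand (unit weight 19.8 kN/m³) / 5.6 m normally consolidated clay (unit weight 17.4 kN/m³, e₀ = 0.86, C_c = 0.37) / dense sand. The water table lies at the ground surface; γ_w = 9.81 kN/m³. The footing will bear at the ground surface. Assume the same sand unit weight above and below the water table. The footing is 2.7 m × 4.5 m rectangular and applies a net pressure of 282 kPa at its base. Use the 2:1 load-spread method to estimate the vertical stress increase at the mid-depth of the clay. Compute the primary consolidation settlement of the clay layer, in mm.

S_c ≈ 266 mm

Mid-depth of clay below the ground surface: z = 3.1 + 5.6/2 = 5.9 m.
Total vertical stress at mid-clay: σ_v = 19.8×3.1 + 17.4×2.8 = 110.1 kPa.
Pore pressure: u = 9.81×(5.9 − 0) = 57.879 kPa.
Initial effective stress: σ'_0 = σ_v − u = 110.1 − 57.879 = 52.221 kPa.
Stress increase at mid-clay by the 2:1 spreading method:
Δσ = qBL/((B+z)(L+z)) = 282×2.7×4.5/((2.7+5.9)(4.5+5.9)) = 38.308 kPa
Final effective stress: σ'_f = σ'_0 + Δσ = 52.221 + 38.308 = 90.529 kPa.
Normally consolidated clay, so the full stress increment lies on the virgin compression line:
S_c = C_c·H/(1+e₀)·log₁₀(σ'_f/σ'_0) = 0.37×5.6/(1+0.86)×log₁₀(90.529/52.221)
    = 1.114 × 0.23894 = 0.2662 m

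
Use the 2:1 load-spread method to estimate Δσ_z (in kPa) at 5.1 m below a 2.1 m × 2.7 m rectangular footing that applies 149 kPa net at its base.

By the 2:1 method the load spreads at 1 horizontal : 2 vertical, so at depth z the loaded area has grown by z in each plan dimension:
Δσ = qBL/((B+z)(L+z)) = 149×2.1×2.7/((2.1+5.1)(2.7+5.1)) = 15.043 kPa

Δσ_z ≈ 15 kPa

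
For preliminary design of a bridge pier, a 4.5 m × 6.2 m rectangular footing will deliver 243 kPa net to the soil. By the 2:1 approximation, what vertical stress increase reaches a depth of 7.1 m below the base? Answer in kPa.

By the 2:1 method the load spreads at 1 horizontal : 2 vertical, so at depth z the loaded area has grown by z in each plan dimension:
Δσ = qBL/((B+z)(L+z)) = 243×4.5×6.2/((4.5+7.1)(6.2+7.1)) = 43.944 kPa

Δσ_z ≈ 43.9 kPa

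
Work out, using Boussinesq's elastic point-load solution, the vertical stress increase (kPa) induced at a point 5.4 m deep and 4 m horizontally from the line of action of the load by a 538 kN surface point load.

Δσ_z ≈ 2.95 kPa

Boussinesq vertical stress below a point load on an elastic half-space:
Δσ_z = 3P/(2πz²) · [1 + (r/z)²]^(−5/2)
r/z = 4/5.4 = 0.74074; [1+(r/z)²]^(−5/2) = 0.33503.
Δσ_z = 3×538/(2π×5.4²) × 0.33503 = 8.8092 × 0.33503 = 2.951 kPa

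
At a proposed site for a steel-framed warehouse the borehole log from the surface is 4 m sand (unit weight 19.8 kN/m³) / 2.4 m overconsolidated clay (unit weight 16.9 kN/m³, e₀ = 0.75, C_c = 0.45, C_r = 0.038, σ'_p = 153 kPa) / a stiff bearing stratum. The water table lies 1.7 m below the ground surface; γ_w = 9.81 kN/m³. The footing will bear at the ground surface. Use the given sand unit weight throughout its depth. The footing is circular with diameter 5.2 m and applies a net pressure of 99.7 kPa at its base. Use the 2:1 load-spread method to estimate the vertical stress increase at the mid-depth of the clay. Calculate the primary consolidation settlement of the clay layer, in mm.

Mid-depth of clay below the ground surface: z = 4 + 2.4/2 = 5.2 m.
Total vertical stress at mid-clay: σ_v = 19.8×4 + 16.9×1.2 = 99.48 kPa.
Pore pressure: u = 9.81×(5.2 − 1.7) = 34.335 kPa.
Initial effective stress: σ'_0 = σ_v − u = 99.48 − 34.335 = 65.145 kPa.
Stress increase at mid-clay by the 2:1 spreading method:
Δσ ≈ qD²/(D+z)² = 99.7×5.2²/(5.2+5.2)² = 24.925 kPa
Final effective stress: σ'_f = 65.145 + 24.925 = 90.07 kPa.
σ'_f = 90.07 ≤ σ'_p = 153 kPa, so the clay remains overconsolidated and only the recompression index applies:
S_c = C_r·H/(1+e₀)·log₁₀(σ'_f/σ'_0) = 0.038×2.4/1.75×log₁₀(90.07/65.145)
    = 0.052113 × 0.1407 = 0.007332 m

S_c ≈ 7.33 mm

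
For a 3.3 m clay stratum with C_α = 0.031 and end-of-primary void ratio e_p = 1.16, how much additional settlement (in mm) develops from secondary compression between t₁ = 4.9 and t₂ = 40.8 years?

S_s ≈ 43.6 mm

Secondary compression: S_s = C_α·H/(1+e_p)·log₁₀(t₂/t₁)
S_s = 0.031×3.3/(1+1.16)×log₁₀(40.8/4.9)
    = 0.04736 × 0.9205 = 0.04359 m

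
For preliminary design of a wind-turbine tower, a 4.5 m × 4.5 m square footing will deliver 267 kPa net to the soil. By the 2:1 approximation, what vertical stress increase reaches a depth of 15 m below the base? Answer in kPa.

Δσ_z ≈ 14.2 kPa

By the 2:1 method the load spreads at 1 horizontal : 2 vertical, so at depth z the loaded area has grown by z in each plan dimension:
Δσ = qBL/((B+z)(L+z)) = 267×4.5×4.5/((4.5+15)(4.5+15)) = 14.219 kPa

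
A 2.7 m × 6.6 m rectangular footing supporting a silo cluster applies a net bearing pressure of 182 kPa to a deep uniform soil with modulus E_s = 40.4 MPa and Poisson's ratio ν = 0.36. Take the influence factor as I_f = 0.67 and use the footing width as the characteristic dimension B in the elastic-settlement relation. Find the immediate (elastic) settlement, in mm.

S_e ≈ 7.09 mm

Immediate (elastic) settlement: S_e = q·B·(1−ν²)/E_s · I_f.
E_s = 40.4 MPa = 40400 kPa.
S_e = 182 × 2.7 × (1 − 0.36²) / 40400 × 0.67
    = 182 × 2.7 × 0.8704 / 40400 × 0.67
    = 0.007093 m = 7.093 mm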